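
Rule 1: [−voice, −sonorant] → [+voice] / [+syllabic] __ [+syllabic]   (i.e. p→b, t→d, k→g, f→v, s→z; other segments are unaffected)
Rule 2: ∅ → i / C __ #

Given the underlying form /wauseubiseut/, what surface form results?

wauzeubizeuti

Rule 1 (intervocalic voicing): /s/ is a voiceless obstruent between vowels /u/ and /e/, so it voices to [z]. /s/ is a voiceless obstruent between vowels /i/ and /e/, so it voices to [z]. /wauseubiseut/ → wauzeubizeut.
Rule 2 (final i-epenthesis): the form ends in the consonant /t/, so [i] is inserted word-finally. /wauzeubizeut/ → wauzeubizeuti.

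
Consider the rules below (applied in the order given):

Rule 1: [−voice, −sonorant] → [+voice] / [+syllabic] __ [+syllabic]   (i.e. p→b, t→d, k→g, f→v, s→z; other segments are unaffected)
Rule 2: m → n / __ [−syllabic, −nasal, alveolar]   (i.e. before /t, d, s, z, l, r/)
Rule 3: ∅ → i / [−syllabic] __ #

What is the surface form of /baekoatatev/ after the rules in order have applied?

baegoadadevi

Rule 1 (intervocalic voicing): /k/ is a voiceless obstruent between vowels /e/ and /o/, so it voices to [g]. /t/ is a voiceless obstruent between vowels /a/ and /a/, so it voices to [d]. /t/ is a voiceless obstruent between vowels /a/ and /e/, so it voices to [d]. /baekoatatev/ → baegoadadev.
Rule 2 (nasal place assimilation): no segment meets the environment; /baegoadadev/ is unchanged.
Rule 3 (final i-epenthesis): the form ends in the consonant /v/, so [i] is inserted word-finally. /baegoadadev/ → baegoadadevi.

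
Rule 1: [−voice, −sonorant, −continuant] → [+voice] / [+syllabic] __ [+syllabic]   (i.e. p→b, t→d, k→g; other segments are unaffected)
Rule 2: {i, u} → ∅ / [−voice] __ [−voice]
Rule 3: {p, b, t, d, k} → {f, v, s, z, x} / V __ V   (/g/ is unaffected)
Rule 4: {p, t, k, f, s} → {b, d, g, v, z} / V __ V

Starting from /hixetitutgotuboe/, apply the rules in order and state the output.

Rule 1 (intervocalic voicing): /t/ is a voiceless stop between vowels /e/ and /i/, so it voices to [d]. /t/ is a voiceless stop between vowels /i/ and /u/, so it voices to [d]. /t/ is a voiceless stop between vowels /o/ and /u/, so it voices to [d]. /hixetitutgotuboe/ → hixedidutgoduboe.
Rule 2 (high vowel syncope): /i/ is a high vowel flanked by voiceless consonants /h/ and /x/, so it deletes. /hixedidutgoduboe/ → hxedidutgoduboe.
Rule 3 (intervocalic spirantization): /d/ is a stop between vowels /e/ and /i/, so it spirantizes to the fricative [z]. /d/ is a stop between vowels /i/ and /u/, so it spirantizes to the fricative [z]. /d/ is a stop between vowels /o/ and /u/, so it spirantizes to the fricative [z]. /b/ is a stop between vowels /u/ and /o/, so it spirantizes to the fricative [v]. /hxedidutgoduboe/ → hxezizutgozuvoe.
Rule 4 (intervocalic voicing): no segment meets the environment; /hxezizutgozuvoe/ is unchanged.

hxezizutgozuvoe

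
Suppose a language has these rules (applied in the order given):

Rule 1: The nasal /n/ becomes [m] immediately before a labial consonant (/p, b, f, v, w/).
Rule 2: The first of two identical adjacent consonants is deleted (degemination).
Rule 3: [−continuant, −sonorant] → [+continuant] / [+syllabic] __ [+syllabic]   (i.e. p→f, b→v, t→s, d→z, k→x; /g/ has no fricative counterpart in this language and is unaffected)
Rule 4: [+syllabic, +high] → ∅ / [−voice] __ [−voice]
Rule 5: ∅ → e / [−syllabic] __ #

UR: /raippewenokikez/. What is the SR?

raifewenoxxeze

Rule 1 (nasal place assimilation): no segment meets the environment; /raippewenokikez/ is unchanged.
Rule 2 (degemination): /pp/ is a geminate; the first /p/ deletes. /raippewenokikez/ → raipewenokikez.
Rule 3 (intervocalic spirantization): /p/ is a stop between vowels /i/ and /e/, so it spirantizes to the fricative [f]. /k/ is a stop between vowels /o/ and /i/, so it spirantizes to the fricative [x]. /k/ is a stop between vowels /i/ and /e/, so it spirantizes to the fricative [x]. /raipewenokikez/ → raifewenoxixez.
Rule 4 (high vowel syncope): /i/ is a high vowel flanked by voiceless consonants /x/ and /x/, so it deletes. /raifewenoxixez/ → raifewenoxxez.
Rule 5 (final e-epenthesis): the form ends in the consonant /z/, so [e] is inserted word-finally. /raifewenoxxez/ → raifewenoxxeze.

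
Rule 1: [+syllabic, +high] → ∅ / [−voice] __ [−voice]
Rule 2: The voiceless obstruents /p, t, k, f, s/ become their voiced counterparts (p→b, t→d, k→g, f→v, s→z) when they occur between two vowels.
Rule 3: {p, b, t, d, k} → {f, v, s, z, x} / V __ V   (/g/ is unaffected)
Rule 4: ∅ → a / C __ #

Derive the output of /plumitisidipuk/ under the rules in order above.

Rule 1 (high vowel syncope): /i/ is a high vowel flanked by voiceless consonants /t/ and /s/, so it deletes. /u/ is a high vowel flanked by voiceless consonants /p/ and /k/, so it deletes. /plumitisidipuk/ → plumitsidipk.
Rule 2 (intervocalic voicing): no segment meets the environment; /plumitsidipk/ is unchanged.
Rule 3 (intervocalic spirantization): /d/ is a stop between vowels /i/ and /i/, so it spirantizes to the fricative [z]. /plumitsidipk/ → plumitsizipk.
Rule 4 (final a-epenthesis): the form ends in the consonant /k/, so [a] is inserted word-finally. /plumitsizipk/ → plumitsizipka.

plumitsizipka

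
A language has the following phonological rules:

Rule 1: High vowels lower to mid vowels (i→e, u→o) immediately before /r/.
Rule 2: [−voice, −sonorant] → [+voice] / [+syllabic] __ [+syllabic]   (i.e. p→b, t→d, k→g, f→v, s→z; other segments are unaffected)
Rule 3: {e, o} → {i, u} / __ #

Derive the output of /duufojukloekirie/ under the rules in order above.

duuvojukloegerii

Rule 1 (pre-rhotic lowering): /i/ is a high vowel immediately before /r/, so it lowers to [e]. /duufojukloekirie/ → duufojukloekerie.
Rule 2 (intervocalic voicing): /f/ is a voiceless obstruent between vowels /u/ and /o/, so it voices to [v]. /k/ is a voiceless obstruent between vowels /e/ and /e/, so it voices to [g]. /duufojukloekerie/ → duuvojukloegerie.
Rule 3 (final vowel raising): /e/ is a mid vowel in word-final position, so it raises to [i]. /duuvojukloegerie/ → duuvojukloegerii.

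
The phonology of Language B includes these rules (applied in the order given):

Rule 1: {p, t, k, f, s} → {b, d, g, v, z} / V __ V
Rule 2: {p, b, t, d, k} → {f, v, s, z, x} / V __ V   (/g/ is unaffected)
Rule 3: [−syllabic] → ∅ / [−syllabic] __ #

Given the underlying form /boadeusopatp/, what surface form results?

Rule 1 (intervocalic voicing): /s/ is a voiceless obstruent between vowels /u/ and /o/, so it voices to [z]. /p/ is a voiceless obstruent between vowels /o/ and /a/, so it voices to [b]. /boadeusopatp/ → boadeuzobatp.
Rule 2 (intervocalic spirantization): /d/ is a stop between vowels /a/ and /e/, so it spirantizes to the fricative [z]. /b/ is a stop between vowels /o/ and /a/, so it spirantizes to the fricative [v]. /boadeuzobatp/ → boazeuzovatp.
Rule 3 (final cluster simplification): /p/ is the second consonant of a word-final cluster /tp/, so it deletes. /boazeuzovatp/ → boazeuzovat.

boazeuzovat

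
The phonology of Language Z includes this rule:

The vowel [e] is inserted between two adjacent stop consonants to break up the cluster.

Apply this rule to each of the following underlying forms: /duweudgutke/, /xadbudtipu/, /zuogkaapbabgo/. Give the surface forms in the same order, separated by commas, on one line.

duweudeguteke, xadebudetipu, zuogekaapebabego

/duweudgutke/: /d/ and /g/ form a stop–stop cluster, so [e] is inserted between them. /t/ and /k/ form a stop–stop cluster, so [e] is inserted between them. → [duweudeguteke].
/xadbudtipu/: /d/ and /b/ form a stop–stop cluster, so [e] is inserted between them. /d/ and /t/ form a stop–stop cluster, so [e] is inserted between them. → [xadebudetipu].
/zuogkaapbabgo/: /g/ and /k/ form a stop–stop cluster, so [e] is inserted between them. /p/ and /b/ form a stop–stop cluster, so [e] is inserted between them. /b/ and /g/ form a stop–stop cluster, so [e] is inserted between them. → [zuogekaapebabego].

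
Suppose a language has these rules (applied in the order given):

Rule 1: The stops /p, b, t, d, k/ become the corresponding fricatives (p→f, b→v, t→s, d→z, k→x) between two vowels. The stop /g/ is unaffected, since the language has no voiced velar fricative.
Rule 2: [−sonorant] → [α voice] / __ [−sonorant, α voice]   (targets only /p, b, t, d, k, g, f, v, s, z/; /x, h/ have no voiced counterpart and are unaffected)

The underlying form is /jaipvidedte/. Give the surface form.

Rule 1 (intervocalic spirantization): /d/ is a stop between vowels /i/ and /e/, so it spirantizes to the fricative [z]. /jaipvidedte/ → jaipvizedte.
Rule 2 (regressive voicing assimilation): /p/ precedes the voiced obstruent /v/, so it voices to [b] by assimilation. /d/ precedes the voiceless obstruent /t/, so it devoices to [t] by assimilation. /jaipvizedte/ → jaibvizette.

jaibvizette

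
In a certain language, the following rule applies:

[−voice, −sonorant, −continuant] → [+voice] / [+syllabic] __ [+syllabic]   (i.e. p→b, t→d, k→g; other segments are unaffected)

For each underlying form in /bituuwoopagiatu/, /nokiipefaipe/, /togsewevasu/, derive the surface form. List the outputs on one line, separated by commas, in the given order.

biduuwoobagiadu, nogiibefaibe, togsewevasu

/bituuwoopagiatu/: /t/ is a voiceless stop between vowels /i/ and /u/, so it voices to [d]. /p/ is a voiceless stop between vowels /o/ and /a/, so it voices to [b]. /t/ is a voiceless stop between vowels /a/ and /u/, so it voices to [d]. → [biduuwoobagiadu].
/nokiipefaipe/: /k/ is a voiceless stop between vowels /o/ and /i/, so it voices to [g]. /p/ is a voiceless stop between vowels /i/ and /e/, so it voices to [b]. /p/ is a voiceless stop between vowels /i/ and /e/, so it voices to [b]. → [nogiibefaibe].
/togsewevasu/: the rule's environment is not met; surfaces unchanged as [togsewevasu].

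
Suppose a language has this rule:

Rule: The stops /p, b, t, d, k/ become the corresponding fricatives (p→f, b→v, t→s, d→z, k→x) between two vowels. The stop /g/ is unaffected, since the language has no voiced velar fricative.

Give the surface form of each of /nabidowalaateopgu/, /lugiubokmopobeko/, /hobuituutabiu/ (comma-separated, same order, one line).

/nabidowalaateopgu/: /b/ is a stop between vowels /a/ and /i/, so it spirantizes to the fricative [v]. /d/ is a stop between vowels /i/ and /o/, so it spirantizes to the fricative [z]. /t/ is a stop between vowels /a/ and /e/, so it spirantizes to the fricative [s]. → [navizowalaaseopgu].
/lugiubokmopobeko/: /b/ is a stop between vowels /u/ and /o/, so it spirantizes to the fricative [v]. /p/ is a stop between vowels /o/ and /o/, so it spirantizes to the fricative [f]. /b/ is a stop between vowels /o/ and /e/, so it spirantizes to the fricative [v]. /k/ is a stop between vowels /e/ and /o/, so it spirantizes to the fricative [x]. → [lugiuvokmofovexo].
/hobuituutabiu/: /b/ is a stop between vowels /o/ and /u/, so it spirantizes to the fricative [v]. /t/ is a stop between vowels /i/ and /u/, so it spirantizes to the fricative [s]. /t/ is a stop between vowels /u/ and /a/, so it spirantizes to the fricative [s]. /b/ is a stop between vowels /a/ and /i/, so it spirantizes to the fricative [v]. → [hovuisuusaviu].

navizowalaaseopgu, lugiuvokmofovexo, hovuisuusaviu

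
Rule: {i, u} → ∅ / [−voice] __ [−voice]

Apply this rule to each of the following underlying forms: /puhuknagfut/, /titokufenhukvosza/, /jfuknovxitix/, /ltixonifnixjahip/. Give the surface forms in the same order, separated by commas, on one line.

/puhuknagfut/: /u/ is a high vowel flanked by voiceless consonants /p/ and /h/, so it deletes. /u/ is a high vowel flanked by voiceless consonants /h/ and /k/, so it deletes. /u/ is a high vowel flanked by voiceless consonants /f/ and /t/, so it deletes. → [phknagft].
/titokufenhukvosza/: /i/ is a high vowel flanked by voiceless consonants /t/ and /t/, so it deletes. /u/ is a high vowel flanked by voiceless consonants /k/ and /f/, so it deletes. /u/ is a high vowel flanked by voiceless consonants /h/ and /k/, so it deletes. → [ttokfenhkvosza].
/jfuknovxitix/: /u/ is a high vowel flanked by voiceless consonants /f/ and /k/, so it deletes. /i/ is a high vowel flanked by voiceless consonants /x/ and /t/, so it deletes. /i/ is a high vowel flanked by voiceless consonants /t/ and /x/, so it deletes. → [jfknovxtx].
/ltixonifnixjahip/: /i/ is a high vowel flanked by voiceless consonants /t/ and /x/, so it deletes. /i/ is a high vowel flanked by voiceless consonants /h/ and /p/, so it deletes. → [ltxonifnixjahp].

phknagft, ttokfenhkvosza, jfknovxtx, ltxonifnixjahp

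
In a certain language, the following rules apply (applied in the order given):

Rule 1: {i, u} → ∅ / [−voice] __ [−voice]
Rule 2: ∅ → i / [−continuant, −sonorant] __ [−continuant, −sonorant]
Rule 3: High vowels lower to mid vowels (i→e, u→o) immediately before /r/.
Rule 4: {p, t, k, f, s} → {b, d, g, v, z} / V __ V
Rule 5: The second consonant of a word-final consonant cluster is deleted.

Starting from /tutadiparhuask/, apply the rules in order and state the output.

Rule 1 (high vowel syncope): /u/ is a high vowel flanked by voiceless consonants /t/ and /t/, so it deletes. /tutadiparhuask/ → ttadiparhuask.
Rule 2 (stop-cluster i-epenthesis): /t/ and /t/ form a stop–stop cluster, so [i] is inserted between them. /ttadiparhuask/ → titadiparhuask.
Rule 3 (pre-rhotic lowering): no segment meets the environment; /titadiparhuask/ is unchanged.
Rule 4 (intervocalic voicing): /t/ is a voiceless obstruent between vowels /i/ and /a/, so it voices to [d]. /p/ is a voiceless obstruent between vowels /i/ and /a/, so it voices to [b]. /titadiparhuask/ → tidadibarhuask.
Rule 5 (final cluster simplification): /k/ is the second consonant of a word-final cluster /sk/, so it deletes. /tidadibarhuask/ → tidadibarhuas.

tidadibarhuas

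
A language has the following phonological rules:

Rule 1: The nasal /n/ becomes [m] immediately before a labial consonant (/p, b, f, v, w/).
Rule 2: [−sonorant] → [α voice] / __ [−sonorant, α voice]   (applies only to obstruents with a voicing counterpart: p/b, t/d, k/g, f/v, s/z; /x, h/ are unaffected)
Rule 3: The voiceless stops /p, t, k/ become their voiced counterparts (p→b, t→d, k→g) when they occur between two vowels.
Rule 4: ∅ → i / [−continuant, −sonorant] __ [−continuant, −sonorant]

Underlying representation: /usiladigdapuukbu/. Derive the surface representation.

usiladigidabuugibu

Rule 1 (nasal place assimilation): no segment meets the environment; /usiladigdapuukbu/ is unchanged.
Rule 2 (regressive voicing assimilation): /k/ precedes the voiced obstruent /b/, so it voices to [g] by assimilation. /usiladigdapuukbu/ → usiladigdapuugbu.
Rule 3 (intervocalic voicing): /p/ is a voiceless stop between vowels /a/ and /u/, so it voices to [b]. /usiladigdapuugbu/ → usiladigdabuugbu.
Rule 4 (stop-cluster i-epenthesis): /g/ and /d/ form a stop–stop cluster, so [i] is inserted between them. /g/ and /b/ form a stop–stop cluster, so [i] is inserted between them. /usiladigdabuugbu/ → usiladigidabuugibu.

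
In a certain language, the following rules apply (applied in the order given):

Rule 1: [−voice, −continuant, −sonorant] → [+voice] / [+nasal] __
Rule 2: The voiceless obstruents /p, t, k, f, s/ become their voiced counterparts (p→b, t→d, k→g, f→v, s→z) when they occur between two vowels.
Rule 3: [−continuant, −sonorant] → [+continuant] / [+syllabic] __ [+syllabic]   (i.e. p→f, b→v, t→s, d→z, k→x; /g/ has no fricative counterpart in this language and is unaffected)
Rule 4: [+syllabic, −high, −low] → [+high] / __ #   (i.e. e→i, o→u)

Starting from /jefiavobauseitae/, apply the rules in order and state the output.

Rule 1 (post-nasal voicing): no segment meets the environment; /jefiavobauseitae/ is unchanged.
Rule 2 (intervocalic voicing): /f/ is a voiceless obstruent between vowels /e/ and /i/, so it voices to [v]. /s/ is a voiceless obstruent between vowels /u/ and /e/, so it voices to [z]. /t/ is a voiceless obstruent between vowels /i/ and /a/, so it voices to [d]. /jefiavobauseitae/ → jeviavobauzeidae.
Rule 3 (intervocalic spirantization): /b/ is a stop between vowels /o/ and /a/, so it spirantizes to the fricative [v]. /d/ is a stop between vowels /i/ and /a/, so it spirantizes to the fricative [z]. /jeviavobauzeidae/ → jeviavovauzeizae.
Rule 4 (final vowel raising): /e/ is a mid vowel in word-final position, so it raises to [i]. /jeviavovauzeizae/ → jeviavovauzeizai.

jeviavovauzeizai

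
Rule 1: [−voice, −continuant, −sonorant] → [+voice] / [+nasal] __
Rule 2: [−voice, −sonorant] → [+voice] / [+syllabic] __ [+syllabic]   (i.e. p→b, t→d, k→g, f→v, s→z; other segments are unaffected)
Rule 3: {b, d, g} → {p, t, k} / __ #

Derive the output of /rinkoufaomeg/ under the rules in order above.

ringouvaomek

Rule 1 (post-nasal voicing): /k/ is a voiceless stop immediately after the nasal /n/, so it voices to [g]. /rinkoufaomeg/ → ringoufaomeg.
Rule 2 (intervocalic voicing): /f/ is a voiceless obstruent between vowels /u/ and /a/, so it voices to [v]. /ringoufaomeg/ → ringouvaomeg.
Rule 3 (final devoicing): /g/ is a voiced stop in word-final position, so it devoices to [k]. /ringouvaomeg/ → ringouvaomek.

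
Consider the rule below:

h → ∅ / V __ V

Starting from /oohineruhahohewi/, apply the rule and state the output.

ooineruaoewi

/h/ occurs between vowels /o/ and /i/, so it deletes.
/h/ occurs between vowels /u/ and /a/, so it deletes.
/h/ occurs between vowels /a/ and /o/, so it deletes.
/h/ occurs between vowels /o/ and /e/, so it deletes.
Surface form: [ooineruaoewi].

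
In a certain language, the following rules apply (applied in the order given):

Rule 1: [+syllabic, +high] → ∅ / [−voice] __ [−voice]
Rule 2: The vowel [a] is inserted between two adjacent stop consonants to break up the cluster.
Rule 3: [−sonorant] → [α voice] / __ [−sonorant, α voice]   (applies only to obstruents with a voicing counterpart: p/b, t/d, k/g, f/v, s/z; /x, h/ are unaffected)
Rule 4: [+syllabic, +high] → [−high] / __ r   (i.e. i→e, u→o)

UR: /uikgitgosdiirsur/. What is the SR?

Rule 1 (high vowel syncope): no segment meets the environment; /uikgitgosdiirsur/ is unchanged.
Rule 2 (stop-cluster a-epenthesis): /k/ and /g/ form a stop–stop cluster, so [a] is inserted between them. /t/ and /g/ form a stop–stop cluster, so [a] is inserted between them. /uikgitgosdiirsur/ → uikagitagosdiirsur.
Rule 3 (regressive voicing assimilation): /s/ precedes the voiced obstruent /d/, so it voices to [z] by assimilation. /uikagitagosdiirsur/ → uikagitagozdiirsur.
Rule 4 (pre-rhotic lowering): /i/ is a high vowel immediately before /r/, so it lowers to [e]. /u/ is a high vowel immediately before /r/, so it lowers to [o]. /uikagitagozdiirsur/ → uikagitagozdiersor.

uikagitagozdiersor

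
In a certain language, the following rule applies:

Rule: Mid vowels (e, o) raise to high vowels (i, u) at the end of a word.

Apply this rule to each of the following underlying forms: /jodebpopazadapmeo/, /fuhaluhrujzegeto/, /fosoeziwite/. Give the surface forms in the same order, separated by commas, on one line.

/jodebpopazadapmeo/: /o/ is a mid vowel in word-final position, so it raises to [u]. → [jodebpopazadapmeu].
/fuhaluhrujzegeto/: /o/ is a mid vowel in word-final position, so it raises to [u]. → [fuhaluhrujzegetu].
/fosoeziwite/: /e/ is a mid vowel in word-final position, so it raises to [i]. → [fosoeziwiti].

jodebpopazadapmeu, fuhaluhrujzegetu, fosoeziwiti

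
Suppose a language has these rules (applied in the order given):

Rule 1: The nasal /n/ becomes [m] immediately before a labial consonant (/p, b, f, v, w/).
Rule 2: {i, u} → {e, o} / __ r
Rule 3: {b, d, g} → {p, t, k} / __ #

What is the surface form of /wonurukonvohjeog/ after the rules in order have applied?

wonorukomvohjeok

Rule 1 (nasal place assimilation): /n/ precedes the labial consonant /v/, so it assimilates in place to [m]. /wonurukonvohjeog/ → wonurukomvohjeog.
Rule 2 (pre-rhotic lowering): /u/ is a high vowel immediately before /r/, so it lowers to [o]. /wonurukomvohjeog/ → wonorukomvohjeog.
Rule 3 (final devoicing): /g/ is a voiced stop in word-final position, so it devoices to [k]. /wonorukomvohjeog/ → wonorukomvohjeok.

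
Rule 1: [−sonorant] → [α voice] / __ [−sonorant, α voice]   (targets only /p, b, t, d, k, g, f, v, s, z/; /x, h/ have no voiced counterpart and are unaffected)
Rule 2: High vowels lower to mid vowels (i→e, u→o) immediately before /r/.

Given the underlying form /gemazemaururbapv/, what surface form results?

gemazemaororbabv

Rule 1 (regressive voicing assimilation): /p/ precedes the voiced obstruent /v/, so it voices to [b] by assimilation. /gemazemaururbapv/ → gemazemaururbabv.
Rule 2 (pre-rhotic lowering): /u/ is a high vowel immediately before /r/, so it lowers to [o]. /u/ is a high vowel immediately before /r/, so it lowers to [o]. /gemazemaururbabv/ → gemazemaororbabv.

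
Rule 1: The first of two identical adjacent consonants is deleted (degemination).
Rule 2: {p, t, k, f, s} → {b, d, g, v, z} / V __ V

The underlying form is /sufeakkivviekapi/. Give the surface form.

Rule 1 (degemination): /kk/ is a geminate; the first /k/ deletes. /vv/ is a geminate; the first /v/ deletes. /sufeakkivviekapi/ → sufeakiviekapi.
Rule 2 (intervocalic voicing): /f/ is a voiceless obstruent between vowels /u/ and /e/, so it voices to [v]. /k/ is a voiceless obstruent between vowels /a/ and /i/, so it voices to [g]. /k/ is a voiceless obstruent between vowels /e/ and /a/, so it voices to [g]. /p/ is a voiceless obstruent between vowels /a/ and /i/, so it voices to [b]. /sufeakiviekapi/ → suveagiviegabi.

suveagiviegabi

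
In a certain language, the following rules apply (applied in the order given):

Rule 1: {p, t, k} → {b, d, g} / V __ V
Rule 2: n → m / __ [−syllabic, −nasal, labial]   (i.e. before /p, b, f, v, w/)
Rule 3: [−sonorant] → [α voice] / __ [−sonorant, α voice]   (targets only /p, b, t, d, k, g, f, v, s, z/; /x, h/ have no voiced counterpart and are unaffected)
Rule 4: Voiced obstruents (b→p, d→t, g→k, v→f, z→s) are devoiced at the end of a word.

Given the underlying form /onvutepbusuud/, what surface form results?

omvudebbusuut

Rule 1 (intervocalic voicing): /t/ is a voiceless stop between vowels /u/ and /e/, so it voices to [d]. /onvutepbusuud/ → onvudepbusuud.
Rule 2 (nasal place assimilation): /n/ precedes the labial consonant /v/, so it assimilates in place to [m]. /onvudepbusuud/ → omvudepbusuud.
Rule 3 (regressive voicing assimilation): /p/ precedes the voiced obstruent /b/, so it voices to [b] by assimilation. /omvudepbusuud/ → omvudebbusuud.
Rule 4 (final devoicing): /d/ is a voiced obstruent in word-final position, so it devoices to [t]. /omvudebbusuud/ → omvudebbusuut.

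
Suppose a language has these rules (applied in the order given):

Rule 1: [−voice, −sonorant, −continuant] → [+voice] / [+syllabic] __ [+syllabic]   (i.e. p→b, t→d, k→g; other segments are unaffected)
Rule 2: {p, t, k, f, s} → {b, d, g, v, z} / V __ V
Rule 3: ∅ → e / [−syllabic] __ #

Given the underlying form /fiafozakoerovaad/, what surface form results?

Rule 1 (intervocalic voicing): /k/ is a voiceless stop between vowels /a/ and /o/, so it voices to [g]. /fiafozakoerovaad/ → fiafozagoerovaad.
Rule 2 (intervocalic voicing): /f/ is a voiceless obstruent between vowels /a/ and /o/, so it voices to [v]. /fiafozagoerovaad/ → fiavozagoerovaad.
Rule 3 (final e-epenthesis): the form ends in the consonant /d/, so [e] is inserted word-finally. /fiavozagoerovaad/ → fiavozagoerovaade.

fiavozagoerovaade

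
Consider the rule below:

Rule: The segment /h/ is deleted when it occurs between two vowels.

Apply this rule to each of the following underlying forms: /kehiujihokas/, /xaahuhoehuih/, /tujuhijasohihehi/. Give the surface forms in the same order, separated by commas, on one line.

keiujiokas, xaauoeuih, tujuijasoiei

/kehiujihokas/: /h/ occurs between vowels /e/ and /i/, so it deletes. /h/ occurs between vowels /i/ and /o/, so it deletes. → [keiujiokas].
/xaahuhoehuih/: /h/ occurs between vowels /a/ and /u/, so it deletes. /h/ occurs between vowels /u/ and /o/, so it deletes. /h/ occurs between vowels /e/ and /u/, so it deletes. → [xaauoeuih].
/tujuhijasohihehi/: /h/ occurs between vowels /u/ and /i/, so it deletes. /h/ occurs between vowels /o/ and /i/, so it deletes. /h/ occurs between vowels /i/ and /e/, so it deletes. /h/ occurs between vowels /e/ and /i/, so it deletes. → [tujuijasoiei].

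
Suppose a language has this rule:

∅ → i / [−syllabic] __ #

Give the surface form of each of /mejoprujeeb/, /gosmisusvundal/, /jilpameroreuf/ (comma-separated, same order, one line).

mejoprujeebi, gosmisusvundali, jilpameroreufi

/mejoprujeeb/: the form ends in the consonant /b/, so [i] is inserted word-finally. → [mejoprujeebi].
/gosmisusvundal/: the form ends in the consonant /l/, so [i] is inserted word-finally. → [gosmisusvundali].
/jilpameroreuf/: the form ends in the consonant /f/, so [i] is inserted word-finally. → [jilpameroreufi].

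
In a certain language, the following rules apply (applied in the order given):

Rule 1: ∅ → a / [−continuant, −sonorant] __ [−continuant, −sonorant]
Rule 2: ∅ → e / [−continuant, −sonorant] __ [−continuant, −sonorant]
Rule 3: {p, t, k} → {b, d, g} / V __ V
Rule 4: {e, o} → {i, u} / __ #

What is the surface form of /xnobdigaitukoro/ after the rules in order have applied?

xnobadigaidugoru

Rule 1 (stop-cluster a-epenthesis): /b/ and /d/ form a stop–stop cluster, so [a] is inserted between them. /xnobdigaitukoro/ → xnobadigaitukoro.
Rule 2 (stop-cluster e-epenthesis): no segment meets the environment; /xnobadigaitukoro/ is unchanged.
Rule 3 (intervocalic voicing): /t/ is a voiceless stop between vowels /i/ and /u/, so it voices to [d]. /k/ is a voiceless stop between vowels /u/ and /o/, so it voices to [g]. /xnobadigaitukoro/ → xnobadigaidugoro.
Rule 4 (final vowel raising): /o/ is a mid vowel in word-final position, so it raises to [u]. /xnobadigaidugoro/ → xnobadigaidugoru.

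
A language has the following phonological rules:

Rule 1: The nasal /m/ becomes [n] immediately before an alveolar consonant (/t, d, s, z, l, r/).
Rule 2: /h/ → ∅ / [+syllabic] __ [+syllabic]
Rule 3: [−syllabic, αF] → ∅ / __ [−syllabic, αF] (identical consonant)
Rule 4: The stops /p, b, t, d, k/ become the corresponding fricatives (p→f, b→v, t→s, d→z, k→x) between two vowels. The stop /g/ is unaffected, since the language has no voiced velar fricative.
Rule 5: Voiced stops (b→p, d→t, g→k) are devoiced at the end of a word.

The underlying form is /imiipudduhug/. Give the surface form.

imiifuzuuk

Rule 1 (nasal place assimilation): no segment meets the environment; /imiipudduhug/ is unchanged.
Rule 2 (intervocalic h-deletion): /h/ occurs between vowels /u/ and /u/, so it deletes. /imiipudduhug/ → imiipudduug.
Rule 3 (degemination): /dd/ is a geminate; the first /d/ deletes. /imiipudduug/ → imiipuduug.
Rule 4 (intervocalic spirantization): /p/ is a stop between vowels /i/ and /u/, so it spirantizes to the fricative [f]. /d/ is a stop between vowels /u/ and /u/, so it spirantizes to the fricative [z]. /imiipuduug/ → imiifuzuug.
Rule 5 (final devoicing): /g/ is a voiced stop in word-final position, so it devoices to [k]. /imiifuzuug/ → imiifuzuuk.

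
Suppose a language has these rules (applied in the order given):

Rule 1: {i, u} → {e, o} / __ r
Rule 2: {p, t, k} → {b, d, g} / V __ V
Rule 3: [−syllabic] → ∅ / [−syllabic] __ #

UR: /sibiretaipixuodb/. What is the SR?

Rule 1 (pre-rhotic lowering): /i/ is a high vowel immediately before /r/, so it lowers to [e]. /sibiretaipixuodb/ → siberetaipixuodb.
Rule 2 (intervocalic voicing): /t/ is a voiceless stop between vowels /e/ and /a/, so it voices to [d]. /p/ is a voiceless stop between vowels /i/ and /i/, so it voices to [b]. /siberetaipixuodb/ → siberedaibixuodb.
Rule 3 (final cluster simplification): /b/ is the second consonant of a word-final cluster /db/, so it deletes. /siberedaibixuodb/ → siberedaibixuod.

siberedaibixuod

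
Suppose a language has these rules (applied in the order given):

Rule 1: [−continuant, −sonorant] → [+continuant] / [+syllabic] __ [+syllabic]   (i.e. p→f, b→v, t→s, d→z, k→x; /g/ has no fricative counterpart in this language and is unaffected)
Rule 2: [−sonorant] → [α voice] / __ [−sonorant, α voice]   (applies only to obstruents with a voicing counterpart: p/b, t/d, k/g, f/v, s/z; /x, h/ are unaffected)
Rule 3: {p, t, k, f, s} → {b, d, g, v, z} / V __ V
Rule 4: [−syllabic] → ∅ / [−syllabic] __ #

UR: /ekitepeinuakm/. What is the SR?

Rule 1 (intervocalic spirantization): /k/ is a stop between vowels /e/ and /i/, so it spirantizes to the fricative [x]. /t/ is a stop between vowels /i/ and /e/, so it spirantizes to the fricative [s]. /p/ is a stop between vowels /e/ and /e/, so it spirantizes to the fricative [f]. /ekitepeinuakm/ → exisefeinuakm.
Rule 2 (regressive voicing assimilation): no segment meets the environment; /exisefeinuakm/ is unchanged.
Rule 3 (intervocalic voicing): /s/ is a voiceless obstruent between vowels /i/ and /e/, so it voices to [z]. /f/ is a voiceless obstruent between vowels /e/ and /e/, so it voices to [v]. /exisefeinuakm/ → exizeveinuakm.
Rule 4 (final cluster simplification): /m/ is the second consonant of a word-final cluster /km/, so it deletes. /exizeveinuakm/ → exizeveinuak.

exizeveinuak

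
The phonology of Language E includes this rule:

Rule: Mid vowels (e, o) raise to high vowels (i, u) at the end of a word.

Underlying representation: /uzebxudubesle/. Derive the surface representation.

/e/ is a mid vowel in word-final position, so it raises to [i].
Surface form: [uzebxudubesli].

uzebxudubesli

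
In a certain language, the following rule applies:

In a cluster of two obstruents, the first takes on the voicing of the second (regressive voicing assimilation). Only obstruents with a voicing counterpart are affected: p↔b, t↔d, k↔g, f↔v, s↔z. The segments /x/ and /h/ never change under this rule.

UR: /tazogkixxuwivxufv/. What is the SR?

tazokkixxuwifxuvv

/g/ precedes the voiceless obstruent /k/, so it devoices to [k] by assimilation.
/v/ precedes the voiceless obstruent /x/, so it devoices to [f] by assimilation.
/f/ precedes the voiced obstruent /v/, so it voices to [v] by assimilation.
The other instances of /t/, /z/, /k/, /v/ do not occur in the required environment and remain unchanged.
Surface form: [tazokkixxuwifxuvv].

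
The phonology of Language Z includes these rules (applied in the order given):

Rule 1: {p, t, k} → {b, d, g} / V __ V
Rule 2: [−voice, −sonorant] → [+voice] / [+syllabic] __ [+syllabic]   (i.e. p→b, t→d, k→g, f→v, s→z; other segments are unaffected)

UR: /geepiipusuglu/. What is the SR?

Rule 1 (intervocalic voicing): /p/ is a voiceless stop between vowels /e/ and /i/, so it voices to [b]. /p/ is a voiceless stop between vowels /i/ and /u/, so it voices to [b]. /geepiipusuglu/ → geebiibusuglu.
Rule 2 (intervocalic voicing): /s/ is a voiceless obstruent between vowels /u/ and /u/, so it voices to [z]. /geebiibusuglu/ → geebiibuzuglu.

geebiibuzuglu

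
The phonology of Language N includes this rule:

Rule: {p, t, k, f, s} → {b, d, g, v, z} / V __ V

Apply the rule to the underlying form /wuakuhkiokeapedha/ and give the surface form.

wuaguhkiogeabedha

/k/ is a voiceless obstruent between vowels /a/ and /u/, so it voices to [g].
/k/ is a voiceless obstruent between vowels /o/ and /e/, so it voices to [g].
/p/ is a voiceless obstruent between vowels /a/ and /e/, so it voices to [b].
The other instance of /k/ does not occur in the required environment and remains unchanged.
Surface form: [wuaguhkiogeabedha].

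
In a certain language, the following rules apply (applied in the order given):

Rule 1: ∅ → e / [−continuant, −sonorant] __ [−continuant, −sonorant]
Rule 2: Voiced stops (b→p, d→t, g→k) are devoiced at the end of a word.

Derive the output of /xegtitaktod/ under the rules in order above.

Rule 1 (stop-cluster e-epenthesis): /g/ and /t/ form a stop–stop cluster, so [e] is inserted between them. /k/ and /t/ form a stop–stop cluster, so [e] is inserted between them. /xegtitaktod/ → xegetitaketod.
Rule 2 (final devoicing): /d/ is a voiced stop in word-final position, so it devoices to [t]. /xegetitaketod/ → xegetitaketot.

xegetitaketot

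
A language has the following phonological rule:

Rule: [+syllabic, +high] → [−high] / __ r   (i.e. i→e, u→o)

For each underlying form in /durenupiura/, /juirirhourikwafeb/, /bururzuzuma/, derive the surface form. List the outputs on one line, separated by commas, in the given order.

dorenupiora, juererhoorikwafeb, bororzuzuma

/durenupiura/: /u/ is a high vowel immediately before /r/, so it lowers to [o]. /u/ is a high vowel immediately before /r/, so it lowers to [o]. → [dorenupiora].
/juirirhourikwafeb/: /i/ is a high vowel immediately before /r/, so it lowers to [e]. /i/ is a high vowel immediately before /r/, so it lowers to [e]. /u/ is a high vowel immediately before /r/, so it lowers to [o]. → [juererhoorikwafeb].
/bururzuzuma/: /u/ is a high vowel immediately before /r/, so it lowers to [o]. /u/ is a high vowel immediately before /r/, so it lowers to [o]. → [bororzuzuma].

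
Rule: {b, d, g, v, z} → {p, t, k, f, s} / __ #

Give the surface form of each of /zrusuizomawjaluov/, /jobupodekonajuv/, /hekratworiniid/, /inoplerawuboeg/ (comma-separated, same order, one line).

zrusuizomawjaluof, jobupodekonajuf, hekratworiniit, inoplerawuboek

/zrusuizomawjaluov/: /v/ is a voiced obstruent in word-final position, so it devoices to [f]. → [zrusuizomawjaluof].
/jobupodekonajuv/: /v/ is a voiced obstruent in word-final position, so it devoices to [f]. → [jobupodekonajuf].
/hekratworiniid/: /d/ is a voiced obstruent in word-final position, so it devoices to [t]. → [hekratworiniit].
/inoplerawuboeg/: /g/ is a voiced obstruent in word-final position, so it devoices to [k]. → [inoplerawuboek].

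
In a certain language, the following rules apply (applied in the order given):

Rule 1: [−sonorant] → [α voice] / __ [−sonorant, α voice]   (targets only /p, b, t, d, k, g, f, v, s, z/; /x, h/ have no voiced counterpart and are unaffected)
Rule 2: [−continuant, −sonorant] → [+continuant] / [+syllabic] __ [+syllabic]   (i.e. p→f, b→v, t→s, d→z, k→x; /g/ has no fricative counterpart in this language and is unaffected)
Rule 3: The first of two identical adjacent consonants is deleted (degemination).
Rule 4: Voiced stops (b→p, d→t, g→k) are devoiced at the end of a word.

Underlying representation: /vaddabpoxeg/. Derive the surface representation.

vadapoxek

Rule 1 (regressive voicing assimilation): /b/ precedes the voiceless obstruent /p/, so it devoices to [p] by assimilation. /vaddabpoxeg/ → vaddappoxeg.
Rule 2 (intervocalic spirantization): no segment meets the environment; /vaddappoxeg/ is unchanged.
Rule 3 (degemination): /dd/ is a geminate; the first /d/ deletes. /pp/ is a geminate; the first /p/ deletes. /vaddappoxeg/ → vadapoxeg.
Rule 4 (final devoicing): /g/ is a voiced stop in word-final position, so it devoices to [k]. /vadapoxeg/ → vadapoxek.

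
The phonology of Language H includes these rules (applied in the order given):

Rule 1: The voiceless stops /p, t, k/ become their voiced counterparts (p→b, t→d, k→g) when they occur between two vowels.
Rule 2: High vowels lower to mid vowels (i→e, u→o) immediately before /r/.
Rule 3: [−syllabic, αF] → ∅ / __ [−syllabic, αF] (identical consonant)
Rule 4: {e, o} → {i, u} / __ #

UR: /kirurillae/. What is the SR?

kerorilai

Rule 1 (intervocalic voicing): no segment meets the environment; /kirurillae/ is unchanged.
Rule 2 (pre-rhotic lowering): /i/ is a high vowel immediately before /r/, so it lowers to [e]. /u/ is a high vowel immediately before /r/, so it lowers to [o]. /kirurillae/ → kerorillae.
Rule 3 (degemination): /ll/ is a geminate; the first /l/ deletes. /kerorillae/ → kerorilae.
Rule 4 (final vowel raising): /e/ is a mid vowel in word-final position, so it raises to [i]. /kerorilae/ → kerorilai.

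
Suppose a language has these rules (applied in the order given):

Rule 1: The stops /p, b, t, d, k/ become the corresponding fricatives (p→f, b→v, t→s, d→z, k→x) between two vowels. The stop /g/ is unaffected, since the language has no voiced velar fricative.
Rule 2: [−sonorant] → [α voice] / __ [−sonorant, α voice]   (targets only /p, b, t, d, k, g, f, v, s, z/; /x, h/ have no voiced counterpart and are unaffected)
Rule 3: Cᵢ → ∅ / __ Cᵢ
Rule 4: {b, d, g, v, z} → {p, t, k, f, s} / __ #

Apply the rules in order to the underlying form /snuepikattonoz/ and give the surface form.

Rule 1 (intervocalic spirantization): /p/ is a stop between vowels /e/ and /i/, so it spirantizes to the fricative [f]. /k/ is a stop between vowels /i/ and /a/, so it spirantizes to the fricative [x]. /snuepikattonoz/ → snuefixattonoz.
Rule 2 (regressive voicing assimilation): no segment meets the environment; /snuefixattonoz/ is unchanged.
Rule 3 (degemination): /tt/ is a geminate; the first /t/ deletes. /snuefixattonoz/ → snuefixatonoz.
Rule 4 (final devoicing): /z/ is a voiced obstruent in word-final position, so it devoices to [s]. /snuefixatonoz/ → snuefixatonos.

snuefixatonos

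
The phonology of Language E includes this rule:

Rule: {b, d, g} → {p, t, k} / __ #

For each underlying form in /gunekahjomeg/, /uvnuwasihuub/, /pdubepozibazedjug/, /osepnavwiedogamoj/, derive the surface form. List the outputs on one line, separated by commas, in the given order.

gunekahjomek, uvnuwasihuup, pdubepozibazedjuk, osepnavwiedogamoj

/gunekahjomeg/: /g/ is a voiced stop in word-final position, so it devoices to [k]. → [gunekahjomek].
/uvnuwasihuub/: /b/ is a voiced stop in word-final position, so it devoices to [p]. → [uvnuwasihuup].
/pdubepozibazedjug/: /g/ is a voiced stop in word-final position, so it devoices to [k]. → [pdubepozibazedjuk].
/osepnavwiedogamoj/: the rule's environment is not met; surfaces unchanged as [osepnavwiedogamoj].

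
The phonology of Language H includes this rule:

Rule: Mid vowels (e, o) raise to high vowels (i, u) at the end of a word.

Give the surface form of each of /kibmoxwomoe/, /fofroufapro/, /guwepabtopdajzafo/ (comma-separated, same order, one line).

kibmoxwomoi, fofroufapru, guwepabtopdajzafu

/kibmoxwomoe/: /e/ is a mid vowel in word-final position, so it raises to [i]. → [kibmoxwomoi].
/fofroufapro/: /o/ is a mid vowel in word-final position, so it raises to [u]. → [fofroufapru].
/guwepabtopdajzafo/: /o/ is a mid vowel in word-final position, so it raises to [u]. → [guwepabtopdajzafu].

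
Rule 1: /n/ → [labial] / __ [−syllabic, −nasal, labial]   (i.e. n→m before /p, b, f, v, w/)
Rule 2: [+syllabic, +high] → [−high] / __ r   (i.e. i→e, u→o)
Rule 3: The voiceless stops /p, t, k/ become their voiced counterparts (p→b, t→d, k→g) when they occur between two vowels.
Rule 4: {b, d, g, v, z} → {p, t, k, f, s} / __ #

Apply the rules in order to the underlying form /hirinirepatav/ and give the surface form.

Rule 1 (nasal place assimilation): no segment meets the environment; /hirinirepatav/ is unchanged.
Rule 2 (pre-rhotic lowering): /i/ is a high vowel immediately before /r/, so it lowers to [e]. /i/ is a high vowel immediately before /r/, so it lowers to [e]. /hirinirepatav/ → herinerepatav.
Rule 3 (intervocalic voicing): /p/ is a voiceless stop between vowels /e/ and /a/, so it voices to [b]. /t/ is a voiceless stop between vowels /a/ and /a/, so it voices to [d]. /herinerepatav/ → herinerebadav.
Rule 4 (final devoicing): /v/ is a voiced obstruent in word-final position, so it devoices to [f]. /herinerebadav/ → herinerebadaf.

herinerebadaf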